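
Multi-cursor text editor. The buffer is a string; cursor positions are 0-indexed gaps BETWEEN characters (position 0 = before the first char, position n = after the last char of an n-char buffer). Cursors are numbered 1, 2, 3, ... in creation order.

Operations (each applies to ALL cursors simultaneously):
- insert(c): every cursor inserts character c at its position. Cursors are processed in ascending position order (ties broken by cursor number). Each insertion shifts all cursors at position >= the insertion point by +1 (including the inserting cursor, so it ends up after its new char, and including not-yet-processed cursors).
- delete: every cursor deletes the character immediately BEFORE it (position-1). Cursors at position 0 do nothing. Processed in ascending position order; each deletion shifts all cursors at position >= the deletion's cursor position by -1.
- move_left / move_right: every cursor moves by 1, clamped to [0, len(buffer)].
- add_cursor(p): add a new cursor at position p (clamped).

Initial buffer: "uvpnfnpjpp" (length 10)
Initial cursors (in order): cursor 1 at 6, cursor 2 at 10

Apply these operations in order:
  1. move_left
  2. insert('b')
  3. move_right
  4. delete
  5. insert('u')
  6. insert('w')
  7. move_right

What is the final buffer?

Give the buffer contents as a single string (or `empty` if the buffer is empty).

Answer: uvpnfbuwpjpbuw

Derivation:
After op 1 (move_left): buffer="uvpnfnpjpp" (len 10), cursors c1@5 c2@9, authorship ..........
After op 2 (insert('b')): buffer="uvpnfbnpjpbp" (len 12), cursors c1@6 c2@11, authorship .....1....2.
After op 3 (move_right): buffer="uvpnfbnpjpbp" (len 12), cursors c1@7 c2@12, authorship .....1....2.
After op 4 (delete): buffer="uvpnfbpjpb" (len 10), cursors c1@6 c2@10, authorship .....1...2
After op 5 (insert('u')): buffer="uvpnfbupjpbu" (len 12), cursors c1@7 c2@12, authorship .....11...22
After op 6 (insert('w')): buffer="uvpnfbuwpjpbuw" (len 14), cursors c1@8 c2@14, authorship .....111...222
After op 7 (move_right): buffer="uvpnfbuwpjpbuw" (len 14), cursors c1@9 c2@14, authorship .....111...222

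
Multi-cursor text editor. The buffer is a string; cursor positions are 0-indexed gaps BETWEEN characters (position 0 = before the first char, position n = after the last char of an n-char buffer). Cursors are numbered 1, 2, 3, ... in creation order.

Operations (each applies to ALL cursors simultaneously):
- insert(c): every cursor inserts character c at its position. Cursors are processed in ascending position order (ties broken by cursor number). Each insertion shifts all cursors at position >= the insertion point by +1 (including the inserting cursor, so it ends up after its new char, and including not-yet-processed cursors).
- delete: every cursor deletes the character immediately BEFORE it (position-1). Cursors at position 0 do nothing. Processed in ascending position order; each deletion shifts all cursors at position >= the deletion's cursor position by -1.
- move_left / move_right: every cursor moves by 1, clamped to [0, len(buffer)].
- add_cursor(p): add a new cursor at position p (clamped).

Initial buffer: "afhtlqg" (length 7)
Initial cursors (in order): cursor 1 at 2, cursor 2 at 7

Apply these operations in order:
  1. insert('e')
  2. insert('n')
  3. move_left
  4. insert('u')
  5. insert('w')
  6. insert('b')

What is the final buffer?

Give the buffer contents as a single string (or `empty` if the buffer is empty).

Answer: afeuwbnhtlqgeuwbn

Derivation:
After op 1 (insert('e')): buffer="afehtlqge" (len 9), cursors c1@3 c2@9, authorship ..1.....2
After op 2 (insert('n')): buffer="afenhtlqgen" (len 11), cursors c1@4 c2@11, authorship ..11.....22
After op 3 (move_left): buffer="afenhtlqgen" (len 11), cursors c1@3 c2@10, authorship ..11.....22
After op 4 (insert('u')): buffer="afeunhtlqgeun" (len 13), cursors c1@4 c2@12, authorship ..111.....222
After op 5 (insert('w')): buffer="afeuwnhtlqgeuwn" (len 15), cursors c1@5 c2@14, authorship ..1111.....2222
After op 6 (insert('b')): buffer="afeuwbnhtlqgeuwbn" (len 17), cursors c1@6 c2@16, authorship ..11111.....22222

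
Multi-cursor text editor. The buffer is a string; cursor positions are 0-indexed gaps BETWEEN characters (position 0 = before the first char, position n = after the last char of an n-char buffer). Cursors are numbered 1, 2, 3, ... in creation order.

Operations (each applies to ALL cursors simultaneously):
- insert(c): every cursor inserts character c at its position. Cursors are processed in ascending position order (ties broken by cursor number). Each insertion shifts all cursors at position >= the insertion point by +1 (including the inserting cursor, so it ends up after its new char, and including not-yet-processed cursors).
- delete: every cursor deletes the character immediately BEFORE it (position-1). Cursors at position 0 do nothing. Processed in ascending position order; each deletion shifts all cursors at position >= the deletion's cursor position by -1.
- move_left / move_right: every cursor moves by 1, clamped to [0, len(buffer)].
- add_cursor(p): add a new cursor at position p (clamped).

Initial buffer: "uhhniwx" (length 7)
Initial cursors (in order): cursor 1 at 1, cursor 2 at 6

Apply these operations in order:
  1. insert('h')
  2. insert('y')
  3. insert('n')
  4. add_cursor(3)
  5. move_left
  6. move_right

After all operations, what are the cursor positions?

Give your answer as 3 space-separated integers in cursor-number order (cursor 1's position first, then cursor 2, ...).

After op 1 (insert('h')): buffer="uhhhniwhx" (len 9), cursors c1@2 c2@8, authorship .1.....2.
After op 2 (insert('y')): buffer="uhyhhniwhyx" (len 11), cursors c1@3 c2@10, authorship .11.....22.
After op 3 (insert('n')): buffer="uhynhhniwhynx" (len 13), cursors c1@4 c2@12, authorship .111.....222.
After op 4 (add_cursor(3)): buffer="uhynhhniwhynx" (len 13), cursors c3@3 c1@4 c2@12, authorship .111.....222.
After op 5 (move_left): buffer="uhynhhniwhynx" (len 13), cursors c3@2 c1@3 c2@11, authorship .111.....222.
After op 6 (move_right): buffer="uhynhhniwhynx" (len 13), cursors c3@3 c1@4 c2@12, authorship .111.....222.

Answer: 4 12 3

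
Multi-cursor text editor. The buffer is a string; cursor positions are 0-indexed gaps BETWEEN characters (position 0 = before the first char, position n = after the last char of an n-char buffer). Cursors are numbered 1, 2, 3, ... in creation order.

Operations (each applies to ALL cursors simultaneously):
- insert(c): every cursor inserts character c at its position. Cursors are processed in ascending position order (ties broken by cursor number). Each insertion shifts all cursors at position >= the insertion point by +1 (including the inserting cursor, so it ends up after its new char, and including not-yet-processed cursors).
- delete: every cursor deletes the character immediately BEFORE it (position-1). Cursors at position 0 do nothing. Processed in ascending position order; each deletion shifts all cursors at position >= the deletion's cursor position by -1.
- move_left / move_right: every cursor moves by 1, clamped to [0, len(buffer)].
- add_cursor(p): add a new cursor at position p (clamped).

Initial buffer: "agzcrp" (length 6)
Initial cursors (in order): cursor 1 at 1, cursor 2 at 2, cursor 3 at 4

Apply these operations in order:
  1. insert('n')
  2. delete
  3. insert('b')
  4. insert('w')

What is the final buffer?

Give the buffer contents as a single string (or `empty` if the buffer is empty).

After op 1 (insert('n')): buffer="angnzcnrp" (len 9), cursors c1@2 c2@4 c3@7, authorship .1.2..3..
After op 2 (delete): buffer="agzcrp" (len 6), cursors c1@1 c2@2 c3@4, authorship ......
After op 3 (insert('b')): buffer="abgbzcbrp" (len 9), cursors c1@2 c2@4 c3@7, authorship .1.2..3..
After op 4 (insert('w')): buffer="abwgbwzcbwrp" (len 12), cursors c1@3 c2@6 c3@10, authorship .11.22..33..

Answer: abwgbwzcbwrp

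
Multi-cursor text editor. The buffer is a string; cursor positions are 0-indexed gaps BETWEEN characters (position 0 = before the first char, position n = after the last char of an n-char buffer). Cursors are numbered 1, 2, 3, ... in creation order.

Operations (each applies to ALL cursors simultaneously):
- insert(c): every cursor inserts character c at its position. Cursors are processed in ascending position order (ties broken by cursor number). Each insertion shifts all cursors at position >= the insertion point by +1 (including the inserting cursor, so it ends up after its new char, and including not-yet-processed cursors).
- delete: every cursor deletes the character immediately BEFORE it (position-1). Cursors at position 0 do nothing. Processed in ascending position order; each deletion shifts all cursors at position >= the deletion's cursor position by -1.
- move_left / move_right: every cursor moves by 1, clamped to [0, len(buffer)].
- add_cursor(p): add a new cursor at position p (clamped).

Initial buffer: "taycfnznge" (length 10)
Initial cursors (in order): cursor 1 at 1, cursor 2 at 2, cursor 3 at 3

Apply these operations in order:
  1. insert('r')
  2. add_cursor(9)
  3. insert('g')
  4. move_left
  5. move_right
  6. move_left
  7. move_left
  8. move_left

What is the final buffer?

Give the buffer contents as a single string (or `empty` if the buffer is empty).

After op 1 (insert('r')): buffer="traryrcfnznge" (len 13), cursors c1@2 c2@4 c3@6, authorship .1.2.3.......
After op 2 (add_cursor(9)): buffer="traryrcfnznge" (len 13), cursors c1@2 c2@4 c3@6 c4@9, authorship .1.2.3.......
After op 3 (insert('g')): buffer="trgargyrgcfngznge" (len 17), cursors c1@3 c2@6 c3@9 c4@13, authorship .11.22.33...4....
After op 4 (move_left): buffer="trgargyrgcfngznge" (len 17), cursors c1@2 c2@5 c3@8 c4@12, authorship .11.22.33...4....
After op 5 (move_right): buffer="trgargyrgcfngznge" (len 17), cursors c1@3 c2@6 c3@9 c4@13, authorship .11.22.33...4....
After op 6 (move_left): buffer="trgargyrgcfngznge" (len 17), cursors c1@2 c2@5 c3@8 c4@12, authorship .11.22.33...4....
After op 7 (move_left): buffer="trgargyrgcfngznge" (len 17), cursors c1@1 c2@4 c3@7 c4@11, authorship .11.22.33...4....
After op 8 (move_left): buffer="trgargyrgcfngznge" (len 17), cursors c1@0 c2@3 c3@6 c4@10, authorship .11.22.33...4....

Answer: trgargyrgcfngznge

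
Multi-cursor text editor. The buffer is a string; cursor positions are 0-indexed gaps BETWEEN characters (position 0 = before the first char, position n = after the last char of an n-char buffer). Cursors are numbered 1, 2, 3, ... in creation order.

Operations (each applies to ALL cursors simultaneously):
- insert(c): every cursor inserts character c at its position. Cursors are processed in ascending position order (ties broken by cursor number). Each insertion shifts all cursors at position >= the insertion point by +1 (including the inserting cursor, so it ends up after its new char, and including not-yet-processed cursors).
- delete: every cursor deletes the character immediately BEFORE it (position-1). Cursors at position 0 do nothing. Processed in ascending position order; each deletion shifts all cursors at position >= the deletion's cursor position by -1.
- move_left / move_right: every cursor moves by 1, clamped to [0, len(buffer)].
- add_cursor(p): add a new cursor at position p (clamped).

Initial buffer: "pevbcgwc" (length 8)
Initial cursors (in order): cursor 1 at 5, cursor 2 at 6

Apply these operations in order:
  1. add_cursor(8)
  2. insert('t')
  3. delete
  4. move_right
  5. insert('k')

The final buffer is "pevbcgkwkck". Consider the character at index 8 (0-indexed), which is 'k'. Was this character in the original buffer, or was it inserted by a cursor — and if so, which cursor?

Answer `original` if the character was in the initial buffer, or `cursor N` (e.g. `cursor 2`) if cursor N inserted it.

Answer: cursor 2

Derivation:
After op 1 (add_cursor(8)): buffer="pevbcgwc" (len 8), cursors c1@5 c2@6 c3@8, authorship ........
After op 2 (insert('t')): buffer="pevbctgtwct" (len 11), cursors c1@6 c2@8 c3@11, authorship .....1.2..3
After op 3 (delete): buffer="pevbcgwc" (len 8), cursors c1@5 c2@6 c3@8, authorship ........
After op 4 (move_right): buffer="pevbcgwc" (len 8), cursors c1@6 c2@7 c3@8, authorship ........
After op 5 (insert('k')): buffer="pevbcgkwkck" (len 11), cursors c1@7 c2@9 c3@11, authorship ......1.2.3
Authorship (.=original, N=cursor N): . . . . . . 1 . 2 . 3
Index 8: author = 2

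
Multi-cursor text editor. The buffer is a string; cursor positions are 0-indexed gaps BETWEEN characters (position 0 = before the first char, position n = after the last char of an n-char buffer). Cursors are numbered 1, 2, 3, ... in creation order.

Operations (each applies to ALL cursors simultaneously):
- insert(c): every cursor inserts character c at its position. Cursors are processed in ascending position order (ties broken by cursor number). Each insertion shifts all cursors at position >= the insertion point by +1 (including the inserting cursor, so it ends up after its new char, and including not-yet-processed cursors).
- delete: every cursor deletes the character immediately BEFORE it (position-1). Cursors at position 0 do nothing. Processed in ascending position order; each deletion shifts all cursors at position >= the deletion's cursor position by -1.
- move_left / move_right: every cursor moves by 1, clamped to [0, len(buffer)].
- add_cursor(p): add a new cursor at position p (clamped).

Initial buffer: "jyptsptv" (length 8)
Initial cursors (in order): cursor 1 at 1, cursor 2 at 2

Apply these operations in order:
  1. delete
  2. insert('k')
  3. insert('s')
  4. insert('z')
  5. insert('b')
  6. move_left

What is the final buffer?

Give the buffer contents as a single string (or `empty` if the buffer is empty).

After op 1 (delete): buffer="ptsptv" (len 6), cursors c1@0 c2@0, authorship ......
After op 2 (insert('k')): buffer="kkptsptv" (len 8), cursors c1@2 c2@2, authorship 12......
After op 3 (insert('s')): buffer="kkssptsptv" (len 10), cursors c1@4 c2@4, authorship 1212......
After op 4 (insert('z')): buffer="kksszzptsptv" (len 12), cursors c1@6 c2@6, authorship 121212......
After op 5 (insert('b')): buffer="kksszzbbptsptv" (len 14), cursors c1@8 c2@8, authorship 12121212......
After op 6 (move_left): buffer="kksszzbbptsptv" (len 14), cursors c1@7 c2@7, authorship 12121212......

Answer: kksszzbbptsptv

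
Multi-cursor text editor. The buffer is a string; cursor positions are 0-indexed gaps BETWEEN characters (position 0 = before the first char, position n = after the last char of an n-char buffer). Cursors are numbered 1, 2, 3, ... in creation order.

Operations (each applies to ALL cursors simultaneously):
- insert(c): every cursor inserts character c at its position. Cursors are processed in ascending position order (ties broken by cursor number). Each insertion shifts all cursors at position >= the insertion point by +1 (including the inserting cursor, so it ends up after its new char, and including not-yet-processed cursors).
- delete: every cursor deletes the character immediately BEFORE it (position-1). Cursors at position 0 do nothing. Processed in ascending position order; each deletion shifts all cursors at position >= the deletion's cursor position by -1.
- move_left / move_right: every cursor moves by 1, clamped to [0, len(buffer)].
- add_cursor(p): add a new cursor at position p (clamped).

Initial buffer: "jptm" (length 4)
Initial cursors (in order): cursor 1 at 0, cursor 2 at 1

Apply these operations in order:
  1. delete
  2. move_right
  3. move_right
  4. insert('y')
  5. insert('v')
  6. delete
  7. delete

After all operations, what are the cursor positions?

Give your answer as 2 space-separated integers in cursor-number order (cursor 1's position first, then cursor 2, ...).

Answer: 2 2

Derivation:
After op 1 (delete): buffer="ptm" (len 3), cursors c1@0 c2@0, authorship ...
After op 2 (move_right): buffer="ptm" (len 3), cursors c1@1 c2@1, authorship ...
After op 3 (move_right): buffer="ptm" (len 3), cursors c1@2 c2@2, authorship ...
After op 4 (insert('y')): buffer="ptyym" (len 5), cursors c1@4 c2@4, authorship ..12.
After op 5 (insert('v')): buffer="ptyyvvm" (len 7), cursors c1@6 c2@6, authorship ..1212.
After op 6 (delete): buffer="ptyym" (len 5), cursors c1@4 c2@4, authorship ..12.
After op 7 (delete): buffer="ptm" (len 3), cursors c1@2 c2@2, authorship ...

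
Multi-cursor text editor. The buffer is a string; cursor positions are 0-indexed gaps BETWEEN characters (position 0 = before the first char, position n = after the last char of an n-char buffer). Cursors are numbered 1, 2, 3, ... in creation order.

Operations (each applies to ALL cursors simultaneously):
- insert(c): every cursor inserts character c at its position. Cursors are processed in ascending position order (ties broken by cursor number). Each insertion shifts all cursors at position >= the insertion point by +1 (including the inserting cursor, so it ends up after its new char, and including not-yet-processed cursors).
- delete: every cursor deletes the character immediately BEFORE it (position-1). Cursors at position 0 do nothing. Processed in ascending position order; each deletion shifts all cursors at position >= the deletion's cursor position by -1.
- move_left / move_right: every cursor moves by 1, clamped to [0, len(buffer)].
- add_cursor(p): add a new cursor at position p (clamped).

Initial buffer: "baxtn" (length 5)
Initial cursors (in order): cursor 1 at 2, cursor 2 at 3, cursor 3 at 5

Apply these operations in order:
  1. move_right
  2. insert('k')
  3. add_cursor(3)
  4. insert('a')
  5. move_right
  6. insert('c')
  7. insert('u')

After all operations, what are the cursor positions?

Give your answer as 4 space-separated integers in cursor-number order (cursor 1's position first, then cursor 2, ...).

After op 1 (move_right): buffer="baxtn" (len 5), cursors c1@3 c2@4 c3@5, authorship .....
After op 2 (insert('k')): buffer="baxktknk" (len 8), cursors c1@4 c2@6 c3@8, authorship ...1.2.3
After op 3 (add_cursor(3)): buffer="baxktknk" (len 8), cursors c4@3 c1@4 c2@6 c3@8, authorship ...1.2.3
After op 4 (insert('a')): buffer="baxakatkanka" (len 12), cursors c4@4 c1@6 c2@9 c3@12, authorship ...411.22.33
After op 5 (move_right): buffer="baxakatkanka" (len 12), cursors c4@5 c1@7 c2@10 c3@12, authorship ...411.22.33
After op 6 (insert('c')): buffer="baxakcatckanckac" (len 16), cursors c4@6 c1@9 c2@13 c3@16, authorship ...4141.122.2333
After op 7 (insert('u')): buffer="baxakcuatcukancukacu" (len 20), cursors c4@7 c1@11 c2@16 c3@20, authorship ...41441.1122.223333

Answer: 11 16 20 7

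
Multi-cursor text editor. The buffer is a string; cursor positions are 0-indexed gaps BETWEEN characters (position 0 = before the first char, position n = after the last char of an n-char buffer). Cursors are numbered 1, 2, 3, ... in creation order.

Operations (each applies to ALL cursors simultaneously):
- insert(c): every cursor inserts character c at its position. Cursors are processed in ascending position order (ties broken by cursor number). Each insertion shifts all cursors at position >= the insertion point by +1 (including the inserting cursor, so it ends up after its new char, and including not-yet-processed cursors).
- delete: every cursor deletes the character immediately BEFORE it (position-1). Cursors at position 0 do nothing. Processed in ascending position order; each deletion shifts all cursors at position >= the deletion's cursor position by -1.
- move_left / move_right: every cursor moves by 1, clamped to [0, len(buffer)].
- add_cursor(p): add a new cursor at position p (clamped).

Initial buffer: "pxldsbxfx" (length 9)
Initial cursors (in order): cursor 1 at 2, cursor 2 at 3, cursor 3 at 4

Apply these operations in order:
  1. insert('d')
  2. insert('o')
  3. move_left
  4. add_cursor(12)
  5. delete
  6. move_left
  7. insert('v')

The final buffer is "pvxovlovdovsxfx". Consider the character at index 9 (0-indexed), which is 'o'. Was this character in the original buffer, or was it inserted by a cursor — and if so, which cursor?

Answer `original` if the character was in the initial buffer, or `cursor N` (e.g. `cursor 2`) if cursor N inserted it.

Answer: cursor 3

Derivation:
After op 1 (insert('d')): buffer="pxdldddsbxfx" (len 12), cursors c1@3 c2@5 c3@7, authorship ..1.2.3.....
After op 2 (insert('o')): buffer="pxdoldoddosbxfx" (len 15), cursors c1@4 c2@7 c3@10, authorship ..11.22.33.....
After op 3 (move_left): buffer="pxdoldoddosbxfx" (len 15), cursors c1@3 c2@6 c3@9, authorship ..11.22.33.....
After op 4 (add_cursor(12)): buffer="pxdoldoddosbxfx" (len 15), cursors c1@3 c2@6 c3@9 c4@12, authorship ..11.22.33.....
After op 5 (delete): buffer="pxolodosxfx" (len 11), cursors c1@2 c2@4 c3@6 c4@8, authorship ..1.2.3....
After op 6 (move_left): buffer="pxolodosxfx" (len 11), cursors c1@1 c2@3 c3@5 c4@7, authorship ..1.2.3....
After op 7 (insert('v')): buffer="pvxovlovdovsxfx" (len 15), cursors c1@2 c2@5 c3@8 c4@11, authorship .1.12.23.34....
Authorship (.=original, N=cursor N): . 1 . 1 2 . 2 3 . 3 4 . . . .
Index 9: author = 3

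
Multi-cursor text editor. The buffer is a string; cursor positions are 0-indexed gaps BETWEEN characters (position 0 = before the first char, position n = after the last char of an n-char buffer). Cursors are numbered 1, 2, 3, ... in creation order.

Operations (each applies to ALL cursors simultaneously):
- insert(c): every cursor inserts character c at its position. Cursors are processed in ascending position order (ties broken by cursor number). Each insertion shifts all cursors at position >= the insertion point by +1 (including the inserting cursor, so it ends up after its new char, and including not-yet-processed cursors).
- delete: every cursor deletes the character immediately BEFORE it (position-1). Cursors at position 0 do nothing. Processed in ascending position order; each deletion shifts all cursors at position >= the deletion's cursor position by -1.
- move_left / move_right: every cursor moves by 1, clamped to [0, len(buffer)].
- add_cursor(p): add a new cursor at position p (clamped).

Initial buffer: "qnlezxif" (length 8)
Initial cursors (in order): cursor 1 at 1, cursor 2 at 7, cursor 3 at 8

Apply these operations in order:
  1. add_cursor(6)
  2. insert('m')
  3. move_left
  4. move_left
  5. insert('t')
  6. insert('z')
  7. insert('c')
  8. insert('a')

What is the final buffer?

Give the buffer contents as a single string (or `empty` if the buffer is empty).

After op 1 (add_cursor(6)): buffer="qnlezxif" (len 8), cursors c1@1 c4@6 c2@7 c3@8, authorship ........
After op 2 (insert('m')): buffer="qmnlezxmimfm" (len 12), cursors c1@2 c4@8 c2@10 c3@12, authorship .1.....4.2.3
After op 3 (move_left): buffer="qmnlezxmimfm" (len 12), cursors c1@1 c4@7 c2@9 c3@11, authorship .1.....4.2.3
After op 4 (move_left): buffer="qmnlezxmimfm" (len 12), cursors c1@0 c4@6 c2@8 c3@10, authorship .1.....4.2.3
After op 5 (insert('t')): buffer="tqmnleztxmtimtfm" (len 16), cursors c1@1 c4@8 c2@11 c3@14, authorship 1.1....4.42.23.3
After op 6 (insert('z')): buffer="tzqmnleztzxmtzimtzfm" (len 20), cursors c1@2 c4@10 c2@14 c3@18, authorship 11.1....44.422.233.3
After op 7 (insert('c')): buffer="tzcqmnleztzcxmtzcimtzcfm" (len 24), cursors c1@3 c4@12 c2@17 c3@22, authorship 111.1....444.4222.2333.3
After op 8 (insert('a')): buffer="tzcaqmnleztzcaxmtzcaimtzcafm" (len 28), cursors c1@4 c4@14 c2@20 c3@26, authorship 1111.1....4444.42222.23333.3

Answer: tzcaqmnleztzcaxmtzcaimtzcafm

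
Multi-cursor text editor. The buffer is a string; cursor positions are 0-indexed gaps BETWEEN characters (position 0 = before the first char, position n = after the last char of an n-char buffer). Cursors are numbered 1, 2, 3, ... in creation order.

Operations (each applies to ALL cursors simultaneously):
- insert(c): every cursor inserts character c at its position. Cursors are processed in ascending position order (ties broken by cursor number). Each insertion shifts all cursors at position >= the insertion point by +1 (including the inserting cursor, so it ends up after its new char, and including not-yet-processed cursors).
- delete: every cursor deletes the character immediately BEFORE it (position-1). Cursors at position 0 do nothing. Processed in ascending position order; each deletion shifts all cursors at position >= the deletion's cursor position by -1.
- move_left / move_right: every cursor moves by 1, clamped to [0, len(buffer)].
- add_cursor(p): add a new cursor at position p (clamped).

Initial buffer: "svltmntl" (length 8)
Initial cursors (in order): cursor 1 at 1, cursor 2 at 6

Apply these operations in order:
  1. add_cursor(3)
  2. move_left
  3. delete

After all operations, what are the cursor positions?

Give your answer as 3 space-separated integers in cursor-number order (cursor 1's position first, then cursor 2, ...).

Answer: 0 3 1

Derivation:
After op 1 (add_cursor(3)): buffer="svltmntl" (len 8), cursors c1@1 c3@3 c2@6, authorship ........
After op 2 (move_left): buffer="svltmntl" (len 8), cursors c1@0 c3@2 c2@5, authorship ........
After op 3 (delete): buffer="sltntl" (len 6), cursors c1@0 c3@1 c2@3, authorship ......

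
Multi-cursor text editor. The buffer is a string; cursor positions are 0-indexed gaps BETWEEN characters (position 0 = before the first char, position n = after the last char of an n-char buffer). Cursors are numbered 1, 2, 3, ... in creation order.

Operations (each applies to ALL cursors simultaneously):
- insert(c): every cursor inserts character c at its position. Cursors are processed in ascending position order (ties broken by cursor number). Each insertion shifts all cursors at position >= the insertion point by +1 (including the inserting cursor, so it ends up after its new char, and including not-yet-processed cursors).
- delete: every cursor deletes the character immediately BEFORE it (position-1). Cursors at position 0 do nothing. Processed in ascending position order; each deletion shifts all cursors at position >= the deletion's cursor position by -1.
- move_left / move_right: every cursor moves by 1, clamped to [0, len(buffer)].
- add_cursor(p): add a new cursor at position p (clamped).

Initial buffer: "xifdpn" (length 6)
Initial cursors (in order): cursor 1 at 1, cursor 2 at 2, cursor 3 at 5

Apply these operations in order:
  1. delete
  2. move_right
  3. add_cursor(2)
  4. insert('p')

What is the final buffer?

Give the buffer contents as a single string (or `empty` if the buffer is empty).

Answer: fppdpnp

Derivation:
After op 1 (delete): buffer="fdn" (len 3), cursors c1@0 c2@0 c3@2, authorship ...
After op 2 (move_right): buffer="fdn" (len 3), cursors c1@1 c2@1 c3@3, authorship ...
After op 3 (add_cursor(2)): buffer="fdn" (len 3), cursors c1@1 c2@1 c4@2 c3@3, authorship ...
After op 4 (insert('p')): buffer="fppdpnp" (len 7), cursors c1@3 c2@3 c4@5 c3@7, authorship .12.4.3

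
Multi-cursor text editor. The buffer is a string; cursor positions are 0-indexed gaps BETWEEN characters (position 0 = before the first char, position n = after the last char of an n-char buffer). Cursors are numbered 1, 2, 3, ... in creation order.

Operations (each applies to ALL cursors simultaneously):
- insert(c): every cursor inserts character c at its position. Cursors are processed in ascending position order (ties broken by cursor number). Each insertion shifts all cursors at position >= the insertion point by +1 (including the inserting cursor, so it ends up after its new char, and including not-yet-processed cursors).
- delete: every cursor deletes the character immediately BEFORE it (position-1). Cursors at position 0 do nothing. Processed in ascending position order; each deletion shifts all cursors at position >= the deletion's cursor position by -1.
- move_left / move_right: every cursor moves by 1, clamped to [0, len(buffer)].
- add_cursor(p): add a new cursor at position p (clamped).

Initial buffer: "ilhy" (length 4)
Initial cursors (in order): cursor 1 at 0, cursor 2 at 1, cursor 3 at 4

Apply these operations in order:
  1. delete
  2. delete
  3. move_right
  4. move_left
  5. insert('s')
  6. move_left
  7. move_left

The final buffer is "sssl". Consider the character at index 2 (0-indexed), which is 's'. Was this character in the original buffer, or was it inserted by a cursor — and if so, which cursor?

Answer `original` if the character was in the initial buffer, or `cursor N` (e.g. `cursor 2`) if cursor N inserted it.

Answer: cursor 3

Derivation:
After op 1 (delete): buffer="lh" (len 2), cursors c1@0 c2@0 c3@2, authorship ..
After op 2 (delete): buffer="l" (len 1), cursors c1@0 c2@0 c3@1, authorship .
After op 3 (move_right): buffer="l" (len 1), cursors c1@1 c2@1 c3@1, authorship .
After op 4 (move_left): buffer="l" (len 1), cursors c1@0 c2@0 c3@0, authorship .
After op 5 (insert('s')): buffer="sssl" (len 4), cursors c1@3 c2@3 c3@3, authorship 123.
After op 6 (move_left): buffer="sssl" (len 4), cursors c1@2 c2@2 c3@2, authorship 123.
After op 7 (move_left): buffer="sssl" (len 4), cursors c1@1 c2@1 c3@1, authorship 123.
Authorship (.=original, N=cursor N): 1 2 3 .
Index 2: author = 3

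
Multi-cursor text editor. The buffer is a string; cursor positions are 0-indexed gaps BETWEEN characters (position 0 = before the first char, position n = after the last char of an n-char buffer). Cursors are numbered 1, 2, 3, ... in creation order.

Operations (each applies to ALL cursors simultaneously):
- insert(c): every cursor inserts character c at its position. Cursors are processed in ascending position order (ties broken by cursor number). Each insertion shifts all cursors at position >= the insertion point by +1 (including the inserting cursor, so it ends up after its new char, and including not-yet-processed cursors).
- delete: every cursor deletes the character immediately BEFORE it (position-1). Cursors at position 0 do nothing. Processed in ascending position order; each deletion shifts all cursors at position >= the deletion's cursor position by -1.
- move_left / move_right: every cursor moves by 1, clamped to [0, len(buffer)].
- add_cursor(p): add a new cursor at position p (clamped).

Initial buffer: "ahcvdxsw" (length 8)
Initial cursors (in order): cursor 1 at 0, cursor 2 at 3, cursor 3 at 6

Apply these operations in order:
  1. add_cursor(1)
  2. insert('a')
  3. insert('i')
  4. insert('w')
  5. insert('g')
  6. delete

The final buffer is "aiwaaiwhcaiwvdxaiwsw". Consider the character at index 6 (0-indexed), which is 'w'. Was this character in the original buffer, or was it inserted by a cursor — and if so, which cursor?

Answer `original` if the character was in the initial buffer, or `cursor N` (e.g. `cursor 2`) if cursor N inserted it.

Answer: cursor 4

Derivation:
After op 1 (add_cursor(1)): buffer="ahcvdxsw" (len 8), cursors c1@0 c4@1 c2@3 c3@6, authorship ........
After op 2 (insert('a')): buffer="aaahcavdxasw" (len 12), cursors c1@1 c4@3 c2@6 c3@10, authorship 1.4..2...3..
After op 3 (insert('i')): buffer="aiaaihcaivdxaisw" (len 16), cursors c1@2 c4@5 c2@9 c3@14, authorship 11.44..22...33..
After op 4 (insert('w')): buffer="aiwaaiwhcaiwvdxaiwsw" (len 20), cursors c1@3 c4@7 c2@12 c3@18, authorship 111.444..222...333..
After op 5 (insert('g')): buffer="aiwgaaiwghcaiwgvdxaiwgsw" (len 24), cursors c1@4 c4@9 c2@15 c3@22, authorship 1111.4444..2222...3333..
After op 6 (delete): buffer="aiwaaiwhcaiwvdxaiwsw" (len 20), cursors c1@3 c4@7 c2@12 c3@18, authorship 111.444..222...333..
Authorship (.=original, N=cursor N): 1 1 1 . 4 4 4 . . 2 2 2 . . . 3 3 3 . .
Index 6: author = 4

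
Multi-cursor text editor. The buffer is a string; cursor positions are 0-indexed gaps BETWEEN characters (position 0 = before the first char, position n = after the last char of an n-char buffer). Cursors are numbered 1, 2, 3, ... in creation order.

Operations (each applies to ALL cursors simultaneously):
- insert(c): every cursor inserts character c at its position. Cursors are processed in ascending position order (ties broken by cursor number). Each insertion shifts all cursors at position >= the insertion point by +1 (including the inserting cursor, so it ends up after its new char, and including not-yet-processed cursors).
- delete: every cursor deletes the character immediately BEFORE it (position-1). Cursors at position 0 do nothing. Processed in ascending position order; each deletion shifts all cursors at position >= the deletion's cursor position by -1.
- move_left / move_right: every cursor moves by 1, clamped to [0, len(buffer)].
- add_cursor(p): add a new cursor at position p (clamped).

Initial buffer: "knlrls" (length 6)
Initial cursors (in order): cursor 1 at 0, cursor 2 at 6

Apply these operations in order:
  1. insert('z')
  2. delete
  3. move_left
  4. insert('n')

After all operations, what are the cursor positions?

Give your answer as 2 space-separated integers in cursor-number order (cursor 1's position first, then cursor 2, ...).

Answer: 1 7

Derivation:
After op 1 (insert('z')): buffer="zknlrlsz" (len 8), cursors c1@1 c2@8, authorship 1......2
After op 2 (delete): buffer="knlrls" (len 6), cursors c1@0 c2@6, authorship ......
After op 3 (move_left): buffer="knlrls" (len 6), cursors c1@0 c2@5, authorship ......
After op 4 (insert('n')): buffer="nknlrlns" (len 8), cursors c1@1 c2@7, authorship 1.....2.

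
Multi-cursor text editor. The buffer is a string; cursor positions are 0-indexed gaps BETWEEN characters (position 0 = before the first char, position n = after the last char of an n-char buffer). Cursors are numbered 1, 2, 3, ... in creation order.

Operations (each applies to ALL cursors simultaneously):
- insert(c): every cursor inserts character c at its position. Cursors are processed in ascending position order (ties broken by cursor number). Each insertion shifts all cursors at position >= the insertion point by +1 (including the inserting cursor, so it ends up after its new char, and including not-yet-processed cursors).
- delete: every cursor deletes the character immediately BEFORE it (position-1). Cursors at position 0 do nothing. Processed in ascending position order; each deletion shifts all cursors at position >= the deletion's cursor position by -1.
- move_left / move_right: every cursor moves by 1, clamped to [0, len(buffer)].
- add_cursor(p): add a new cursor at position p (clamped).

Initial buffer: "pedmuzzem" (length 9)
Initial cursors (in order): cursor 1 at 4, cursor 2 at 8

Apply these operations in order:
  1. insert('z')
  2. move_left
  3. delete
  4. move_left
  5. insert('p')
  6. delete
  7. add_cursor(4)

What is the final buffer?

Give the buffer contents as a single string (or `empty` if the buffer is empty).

After op 1 (insert('z')): buffer="pedmzuzzezm" (len 11), cursors c1@5 c2@10, authorship ....1....2.
After op 2 (move_left): buffer="pedmzuzzezm" (len 11), cursors c1@4 c2@9, authorship ....1....2.
After op 3 (delete): buffer="pedzuzzzm" (len 9), cursors c1@3 c2@7, authorship ...1...2.
After op 4 (move_left): buffer="pedzuzzzm" (len 9), cursors c1@2 c2@6, authorship ...1...2.
After op 5 (insert('p')): buffer="pepdzuzpzzm" (len 11), cursors c1@3 c2@8, authorship ..1.1..2.2.
After op 6 (delete): buffer="pedzuzzzm" (len 9), cursors c1@2 c2@6, authorship ...1...2.
After op 7 (add_cursor(4)): buffer="pedzuzzzm" (len 9), cursors c1@2 c3@4 c2@6, authorship ...1...2.

Answer: pedzuzzzm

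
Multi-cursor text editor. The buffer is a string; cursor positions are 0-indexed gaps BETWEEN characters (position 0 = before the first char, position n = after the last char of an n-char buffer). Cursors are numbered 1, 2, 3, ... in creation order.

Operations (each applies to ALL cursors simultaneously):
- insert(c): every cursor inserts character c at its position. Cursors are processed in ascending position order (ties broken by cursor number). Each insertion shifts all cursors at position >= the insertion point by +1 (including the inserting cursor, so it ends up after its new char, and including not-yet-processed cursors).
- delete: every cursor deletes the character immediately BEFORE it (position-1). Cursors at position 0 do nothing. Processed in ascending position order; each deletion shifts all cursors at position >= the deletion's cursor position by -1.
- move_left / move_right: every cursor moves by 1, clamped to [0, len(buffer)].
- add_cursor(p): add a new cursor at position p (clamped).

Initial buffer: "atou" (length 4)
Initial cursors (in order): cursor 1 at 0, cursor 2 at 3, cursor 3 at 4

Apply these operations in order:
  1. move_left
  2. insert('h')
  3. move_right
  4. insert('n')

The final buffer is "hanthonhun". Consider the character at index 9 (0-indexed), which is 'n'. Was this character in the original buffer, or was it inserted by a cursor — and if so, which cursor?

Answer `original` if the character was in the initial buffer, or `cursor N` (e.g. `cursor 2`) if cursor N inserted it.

After op 1 (move_left): buffer="atou" (len 4), cursors c1@0 c2@2 c3@3, authorship ....
After op 2 (insert('h')): buffer="hathohu" (len 7), cursors c1@1 c2@4 c3@6, authorship 1..2.3.
After op 3 (move_right): buffer="hathohu" (len 7), cursors c1@2 c2@5 c3@7, authorship 1..2.3.
After op 4 (insert('n')): buffer="hanthonhun" (len 10), cursors c1@3 c2@7 c3@10, authorship 1.1.2.23.3
Authorship (.=original, N=cursor N): 1 . 1 . 2 . 2 3 . 3
Index 9: author = 3

Answer: cursor 3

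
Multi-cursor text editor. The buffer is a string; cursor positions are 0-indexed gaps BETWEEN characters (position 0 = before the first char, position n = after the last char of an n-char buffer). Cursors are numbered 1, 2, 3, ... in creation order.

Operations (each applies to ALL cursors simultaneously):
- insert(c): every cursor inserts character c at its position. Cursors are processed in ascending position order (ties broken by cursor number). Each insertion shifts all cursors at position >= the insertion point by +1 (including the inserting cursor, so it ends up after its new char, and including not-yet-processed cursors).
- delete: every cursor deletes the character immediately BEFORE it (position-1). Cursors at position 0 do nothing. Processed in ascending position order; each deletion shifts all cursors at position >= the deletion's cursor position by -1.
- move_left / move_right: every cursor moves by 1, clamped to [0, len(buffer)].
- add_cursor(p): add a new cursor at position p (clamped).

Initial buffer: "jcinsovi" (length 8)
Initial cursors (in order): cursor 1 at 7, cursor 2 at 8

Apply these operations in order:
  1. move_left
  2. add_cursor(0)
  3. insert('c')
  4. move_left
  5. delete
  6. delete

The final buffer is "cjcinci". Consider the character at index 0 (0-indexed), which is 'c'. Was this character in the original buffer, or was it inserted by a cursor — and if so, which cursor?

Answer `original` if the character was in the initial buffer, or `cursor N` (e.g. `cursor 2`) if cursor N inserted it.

Answer: cursor 3

Derivation:
After op 1 (move_left): buffer="jcinsovi" (len 8), cursors c1@6 c2@7, authorship ........
After op 2 (add_cursor(0)): buffer="jcinsovi" (len 8), cursors c3@0 c1@6 c2@7, authorship ........
After op 3 (insert('c')): buffer="cjcinsocvci" (len 11), cursors c3@1 c1@8 c2@10, authorship 3......1.2.
After op 4 (move_left): buffer="cjcinsocvci" (len 11), cursors c3@0 c1@7 c2@9, authorship 3......1.2.
After op 5 (delete): buffer="cjcinscci" (len 9), cursors c3@0 c1@6 c2@7, authorship 3.....12.
After op 6 (delete): buffer="cjcinci" (len 7), cursors c3@0 c1@5 c2@5, authorship 3....2.
Authorship (.=original, N=cursor N): 3 . . . . 2 .
Index 0: author = 3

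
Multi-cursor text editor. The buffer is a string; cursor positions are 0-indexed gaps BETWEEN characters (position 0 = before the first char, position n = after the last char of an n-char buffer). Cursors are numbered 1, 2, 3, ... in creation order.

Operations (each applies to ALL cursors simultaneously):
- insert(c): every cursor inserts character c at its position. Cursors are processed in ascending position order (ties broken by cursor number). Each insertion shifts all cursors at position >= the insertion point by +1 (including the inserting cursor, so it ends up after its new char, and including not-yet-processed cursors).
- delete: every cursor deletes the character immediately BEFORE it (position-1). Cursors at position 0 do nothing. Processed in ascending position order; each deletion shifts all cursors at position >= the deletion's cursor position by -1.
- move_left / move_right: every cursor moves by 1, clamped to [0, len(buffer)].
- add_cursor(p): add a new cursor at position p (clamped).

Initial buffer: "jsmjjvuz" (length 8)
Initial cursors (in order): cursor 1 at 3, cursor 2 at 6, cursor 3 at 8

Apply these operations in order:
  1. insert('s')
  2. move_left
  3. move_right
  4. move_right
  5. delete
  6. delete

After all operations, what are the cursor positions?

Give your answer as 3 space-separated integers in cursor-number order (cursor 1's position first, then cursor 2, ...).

After op 1 (insert('s')): buffer="jsmsjjvsuzs" (len 11), cursors c1@4 c2@8 c3@11, authorship ...1...2..3
After op 2 (move_left): buffer="jsmsjjvsuzs" (len 11), cursors c1@3 c2@7 c3@10, authorship ...1...2..3
After op 3 (move_right): buffer="jsmsjjvsuzs" (len 11), cursors c1@4 c2@8 c3@11, authorship ...1...2..3
After op 4 (move_right): buffer="jsmsjjvsuzs" (len 11), cursors c1@5 c2@9 c3@11, authorship ...1...2..3
After op 5 (delete): buffer="jsmsjvsz" (len 8), cursors c1@4 c2@7 c3@8, authorship ...1..2.
After op 6 (delete): buffer="jsmjv" (len 5), cursors c1@3 c2@5 c3@5, authorship .....

Answer: 3 5 5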